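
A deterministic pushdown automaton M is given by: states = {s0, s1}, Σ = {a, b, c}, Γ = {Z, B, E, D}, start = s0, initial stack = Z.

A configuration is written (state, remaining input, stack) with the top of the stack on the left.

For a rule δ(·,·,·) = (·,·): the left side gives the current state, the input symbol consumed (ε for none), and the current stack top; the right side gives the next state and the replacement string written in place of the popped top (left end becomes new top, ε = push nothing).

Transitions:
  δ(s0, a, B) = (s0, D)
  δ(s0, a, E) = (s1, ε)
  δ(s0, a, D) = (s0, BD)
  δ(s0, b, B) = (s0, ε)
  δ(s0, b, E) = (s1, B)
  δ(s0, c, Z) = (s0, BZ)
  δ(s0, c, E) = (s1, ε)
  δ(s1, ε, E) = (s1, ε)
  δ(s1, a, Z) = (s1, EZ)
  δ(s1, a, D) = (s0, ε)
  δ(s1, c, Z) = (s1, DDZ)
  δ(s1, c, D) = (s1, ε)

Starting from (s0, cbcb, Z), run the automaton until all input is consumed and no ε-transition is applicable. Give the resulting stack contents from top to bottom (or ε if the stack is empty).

(s0, cbcb, Z)
  read c, top Z: go to s0, push BZ → (s0, bcb, BZ)
  read b, top B: go to s0, push ε → (s0, cb, Z)
  read c, top Z: go to s0, push BZ → (s0, b, BZ)
  read b, top B: go to s0, push ε → (s0, ε, Z)
All input consumed in state s0 with stack Z.

Z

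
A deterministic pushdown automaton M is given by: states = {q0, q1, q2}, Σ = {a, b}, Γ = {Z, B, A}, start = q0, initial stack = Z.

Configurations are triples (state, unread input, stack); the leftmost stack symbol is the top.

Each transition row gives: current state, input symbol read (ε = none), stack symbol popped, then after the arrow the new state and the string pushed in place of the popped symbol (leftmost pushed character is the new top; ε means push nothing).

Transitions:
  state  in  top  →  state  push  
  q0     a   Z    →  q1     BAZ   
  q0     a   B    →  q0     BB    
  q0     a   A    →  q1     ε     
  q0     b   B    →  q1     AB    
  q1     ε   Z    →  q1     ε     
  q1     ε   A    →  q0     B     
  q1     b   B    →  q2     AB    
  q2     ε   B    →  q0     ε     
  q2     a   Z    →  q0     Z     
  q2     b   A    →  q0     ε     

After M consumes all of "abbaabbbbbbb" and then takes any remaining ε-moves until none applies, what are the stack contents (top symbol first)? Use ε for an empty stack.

(q0, abbaabbbbbbb, Z)
  read a, top Z: go to q1, push BAZ → (q1, bbaabbbbbbb, BAZ)
  read b, top B: go to q2, push AB → (q2, baabbbbbbb, ABAZ)
  read b, top A: go to q0, push ε → (q0, aabbbbbbb, BAZ)
  read a, top B: go to q0, push BB → (q0, abbbbbbb, BBAZ)
  read a, top B: go to q0, push BB → (q0, bbbbbbb, BBBAZ)
  read b, top B: go to q1, push AB → (q1, bbbbbb, ABBBAZ)
  ε-move, top A: go to q0, push B → (q0, bbbbbb, BBBBAZ)
  read b, top B: go to q1, push AB → (q1, bbbbb, ABBBBAZ)
  ε-move, top A: go to q0, push B → (q0, bbbbb, BBBBBAZ)
  read b, top B: go to q1, push AB → (q1, bbbb, ABBBBBAZ)
  ε-move, top A: go to q0, push B → (q0, bbbb, BBBBBBAZ)
  read b, top B: go to q1, push AB → (q1, bbb, ABBBBBBAZ)
  ε-move, top A: go to q0, push B → (q0, bbb, BBBBBBBAZ)
  read b, top B: go to q1, push AB → (q1, bb, ABBBBBBBAZ)
  ε-move, top A: go to q0, push B → (q0, bb, BBBBBBBBAZ)
  read b, top B: go to q1, push AB → (q1, b, ABBBBBBBBAZ)
  ε-move, top A: go to q0, push B → (q0, b, BBBBBBBBBAZ)
  read b, top B: go to q1, push AB → (q1, ε, ABBBBBBBBBAZ)
  ε-move, top A: go to q0, push B → (q0, ε, BBBBBBBBBBAZ)
All input consumed in state q0 with stack BBBBBBBBBBAZ.

BBBBBBBBBBAZ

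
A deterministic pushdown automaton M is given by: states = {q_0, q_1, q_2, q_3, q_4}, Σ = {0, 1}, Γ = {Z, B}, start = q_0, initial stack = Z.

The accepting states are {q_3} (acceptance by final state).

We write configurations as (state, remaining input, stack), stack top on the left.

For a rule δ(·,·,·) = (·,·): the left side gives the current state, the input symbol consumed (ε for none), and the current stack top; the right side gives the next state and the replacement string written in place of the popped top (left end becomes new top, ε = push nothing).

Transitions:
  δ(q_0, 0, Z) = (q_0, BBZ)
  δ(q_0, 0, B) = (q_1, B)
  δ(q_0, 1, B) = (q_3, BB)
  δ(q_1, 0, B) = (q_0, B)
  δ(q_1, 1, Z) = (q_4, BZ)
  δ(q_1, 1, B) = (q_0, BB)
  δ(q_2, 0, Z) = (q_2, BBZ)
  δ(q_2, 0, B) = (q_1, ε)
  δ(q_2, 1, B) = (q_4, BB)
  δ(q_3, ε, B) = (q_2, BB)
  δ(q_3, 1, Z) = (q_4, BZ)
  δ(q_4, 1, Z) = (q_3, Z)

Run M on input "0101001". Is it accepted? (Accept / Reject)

(q_0, 0101001, Z)
  read 0, top Z: go to q_0, push BBZ → (q_0, 101001, BBZ)
  read 1, top B: go to q_3, push BB → (q_3, 01001, BBBZ)
  ε-move, top B: go to q_2, push BB → (q_2, 01001, BBBBZ)
  read 0, top B: go to q_1, push ε → (q_1, 1001, BBBZ)
  read 1, top B: go to q_0, push BB → (q_0, 001, BBBBZ)
  read 0, top B: go to q_1, push B → (q_1, 01, BBBBZ)
  read 0, top B: go to q_0, push B → (q_0, 1, BBBBZ)
  read 1, top B: go to q_3, push BB → (q_3, ε, BBBBBZ)
All input consumed; state q_3 ∈ F.

Accept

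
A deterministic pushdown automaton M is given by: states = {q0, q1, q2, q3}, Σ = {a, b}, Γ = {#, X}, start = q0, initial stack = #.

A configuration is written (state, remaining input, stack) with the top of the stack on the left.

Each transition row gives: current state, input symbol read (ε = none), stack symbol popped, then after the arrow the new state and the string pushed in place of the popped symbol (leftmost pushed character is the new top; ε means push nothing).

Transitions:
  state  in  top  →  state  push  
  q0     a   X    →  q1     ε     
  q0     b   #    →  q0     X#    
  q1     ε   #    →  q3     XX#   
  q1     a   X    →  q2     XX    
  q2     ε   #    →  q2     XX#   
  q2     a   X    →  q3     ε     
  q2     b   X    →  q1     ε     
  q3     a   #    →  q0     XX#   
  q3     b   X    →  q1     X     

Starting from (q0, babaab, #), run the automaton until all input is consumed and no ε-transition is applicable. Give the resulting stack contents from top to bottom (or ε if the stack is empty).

(q0, babaab, #)
  read b, top #: go to q0, push X# → (q0, abaab, X#)
  read a, top X: go to q1, push ε → (q1, baab, #)
  ε-move, top #: go to q3, push XX# → (q3, baab, XX#)
  read b, top X: go to q1, push X → (q1, aab, XX#)
  read a, top X: go to q2, push XX → (q2, ab, XXX#)
  read a, top X: go to q3, push ε → (q3, b, XX#)
  read b, top X: go to q1, push X → (q1, ε, XX#)
All input consumed in state q1 with stack XX#.

XX#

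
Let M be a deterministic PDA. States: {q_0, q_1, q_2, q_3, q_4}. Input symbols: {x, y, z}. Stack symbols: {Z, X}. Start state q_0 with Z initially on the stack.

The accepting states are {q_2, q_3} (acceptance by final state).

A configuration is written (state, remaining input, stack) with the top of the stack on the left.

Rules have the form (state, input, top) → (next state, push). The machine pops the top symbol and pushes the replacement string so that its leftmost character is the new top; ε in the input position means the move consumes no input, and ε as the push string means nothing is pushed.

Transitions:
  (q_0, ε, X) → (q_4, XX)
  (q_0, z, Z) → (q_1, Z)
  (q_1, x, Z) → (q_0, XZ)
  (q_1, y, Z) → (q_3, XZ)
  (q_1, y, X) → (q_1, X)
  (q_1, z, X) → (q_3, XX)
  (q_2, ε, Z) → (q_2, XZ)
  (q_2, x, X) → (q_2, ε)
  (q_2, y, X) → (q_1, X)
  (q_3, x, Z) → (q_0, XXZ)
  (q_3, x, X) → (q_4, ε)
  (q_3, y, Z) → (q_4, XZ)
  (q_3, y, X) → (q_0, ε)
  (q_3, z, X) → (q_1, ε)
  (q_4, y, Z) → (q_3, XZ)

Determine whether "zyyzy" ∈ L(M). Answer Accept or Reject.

(q_0, zyyzy, Z)
  read z, top Z: go to q_1, push Z → (q_1, yyzy, Z)
  read y, top Z: go to q_3, push XZ → (q_3, yzy, XZ)
  read y, top X: go to q_0, push ε → (q_0, zy, Z)
  read z, top Z: go to q_1, push Z → (q_1, y, Z)
  read y, top Z: go to q_3, push XZ → (q_3, ε, XZ)
All input consumed; state q_3 ∈ F.

Accept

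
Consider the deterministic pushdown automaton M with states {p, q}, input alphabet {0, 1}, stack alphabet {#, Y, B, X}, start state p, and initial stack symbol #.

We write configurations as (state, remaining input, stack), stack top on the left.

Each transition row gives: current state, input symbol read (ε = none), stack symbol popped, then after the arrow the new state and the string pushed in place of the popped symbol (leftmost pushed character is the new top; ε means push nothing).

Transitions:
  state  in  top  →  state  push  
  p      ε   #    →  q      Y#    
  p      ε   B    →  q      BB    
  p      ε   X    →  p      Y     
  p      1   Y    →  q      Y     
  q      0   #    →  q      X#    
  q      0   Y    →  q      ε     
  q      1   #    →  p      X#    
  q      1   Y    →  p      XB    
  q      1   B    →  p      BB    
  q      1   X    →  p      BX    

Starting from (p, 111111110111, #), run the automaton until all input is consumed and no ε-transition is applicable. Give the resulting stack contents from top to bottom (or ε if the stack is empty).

BBBBBBBBBB#

(p, 111111110111, #) ⊢ (q, 111111110111, Y#) ⊢ (p, 11111110111, XB#) ⊢ (p, 11111110111, YB#) ⊢ (q, 1111110111, YB#) ⊢ (p, 111110111, XBB#) ⊢ (p, 111110111, YBB#) ⊢ (q, 11110111, YBB#) ⊢ (p, 1110111, XBBB#) ⊢ (p, 1110111, YBBB#) ⊢ (q, 110111, YBBB#) ⊢ (p, 10111, XBBBB#) ⊢ (p, 10111, YBBBB#) ⊢ (q, 0111, YBBBB#) ⊢ (q, 111, BBBB#) ⊢ (p, 11, BBBBB#) ⊢ (q, 11, BBBBBB#) ⊢ (p, 1, BBBBBBB#) ⊢ (q, 1, BBBBBBBB#) ⊢ (p, ε, BBBBBBBBB#) ⊢ (q, ε, BBBBBBBBBB#)
All input consumed in state q with stack BBBBBBBBBB#.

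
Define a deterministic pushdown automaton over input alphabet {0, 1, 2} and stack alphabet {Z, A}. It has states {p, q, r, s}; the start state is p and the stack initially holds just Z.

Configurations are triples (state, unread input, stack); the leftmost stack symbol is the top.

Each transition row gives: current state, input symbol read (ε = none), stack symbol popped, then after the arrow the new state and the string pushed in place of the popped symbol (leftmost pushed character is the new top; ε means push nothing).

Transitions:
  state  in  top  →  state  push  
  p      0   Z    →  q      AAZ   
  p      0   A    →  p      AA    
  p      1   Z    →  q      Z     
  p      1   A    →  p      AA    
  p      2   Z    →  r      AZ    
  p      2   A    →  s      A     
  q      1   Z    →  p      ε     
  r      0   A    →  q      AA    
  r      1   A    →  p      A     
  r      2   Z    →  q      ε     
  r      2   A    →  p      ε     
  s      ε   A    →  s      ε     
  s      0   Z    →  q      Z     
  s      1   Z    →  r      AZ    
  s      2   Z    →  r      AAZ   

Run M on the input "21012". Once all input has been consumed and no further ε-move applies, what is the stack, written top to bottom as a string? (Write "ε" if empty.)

(p, 21012, Z) ⊢ (r, 1012, AZ) ⊢ (p, 012, AZ) ⊢ (p, 12, AAZ) ⊢ (p, 2, AAAZ) ⊢ (s, ε, AAAZ) ⊢ (s, ε, AAZ) ⊢ (s, ε, AZ) ⊢ (s, ε, Z)
All input consumed in state s with stack Z.

Z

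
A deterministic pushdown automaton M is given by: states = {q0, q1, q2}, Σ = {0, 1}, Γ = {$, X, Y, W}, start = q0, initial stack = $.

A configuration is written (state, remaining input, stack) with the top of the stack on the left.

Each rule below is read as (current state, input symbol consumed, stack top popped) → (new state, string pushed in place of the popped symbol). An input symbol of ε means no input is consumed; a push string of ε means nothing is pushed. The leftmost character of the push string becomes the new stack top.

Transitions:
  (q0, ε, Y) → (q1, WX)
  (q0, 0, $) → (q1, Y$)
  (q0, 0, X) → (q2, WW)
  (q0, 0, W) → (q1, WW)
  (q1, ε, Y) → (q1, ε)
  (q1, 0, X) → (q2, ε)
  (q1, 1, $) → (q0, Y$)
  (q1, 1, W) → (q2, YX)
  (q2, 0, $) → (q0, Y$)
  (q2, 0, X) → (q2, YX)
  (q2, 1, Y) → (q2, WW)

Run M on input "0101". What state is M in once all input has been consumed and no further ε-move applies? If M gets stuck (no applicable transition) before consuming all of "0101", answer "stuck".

stuck

(q0, 0101, $)
  read 0, top $: go to q1, push Y$ → (q1, 101, Y$)
  ε-move, top Y: go to q1, push ε → (q1, 101, $)
  read 1, top $: go to q0, push Y$ → (q0, 01, Y$)
  ε-move, top Y: go to q1, push WX → (q1, 01, WX$)
No transition for (q1, 0, top W); M blocks with input 01 remaining.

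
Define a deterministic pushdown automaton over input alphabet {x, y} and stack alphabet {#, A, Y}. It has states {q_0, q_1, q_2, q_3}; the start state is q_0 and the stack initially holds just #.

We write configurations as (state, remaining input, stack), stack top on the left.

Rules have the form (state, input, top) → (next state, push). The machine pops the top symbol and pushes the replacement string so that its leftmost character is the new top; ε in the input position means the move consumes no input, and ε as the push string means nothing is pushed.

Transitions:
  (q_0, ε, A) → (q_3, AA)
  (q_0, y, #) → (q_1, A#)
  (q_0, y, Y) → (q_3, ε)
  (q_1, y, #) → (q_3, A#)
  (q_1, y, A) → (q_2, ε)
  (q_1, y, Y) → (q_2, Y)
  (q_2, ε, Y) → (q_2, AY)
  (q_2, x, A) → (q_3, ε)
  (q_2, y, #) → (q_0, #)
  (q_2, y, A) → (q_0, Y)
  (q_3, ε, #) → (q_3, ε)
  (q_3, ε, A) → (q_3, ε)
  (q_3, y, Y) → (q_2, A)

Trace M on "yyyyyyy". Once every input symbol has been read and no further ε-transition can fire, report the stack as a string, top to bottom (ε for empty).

(q_0, yyyyyyy, #)
  read y, top #: go to q_1, push A# → (q_1, yyyyyy, A#)
  read y, top A: go to q_2, push ε → (q_2, yyyyy, #)
  read y, top #: go to q_0, push # → (q_0, yyyy, #)
  read y, top #: go to q_1, push A# → (q_1, yyy, A#)
  read y, top A: go to q_2, push ε → (q_2, yy, #)
  read y, top #: go to q_0, push # → (q_0, y, #)
  read y, top #: go to q_1, push A# → (q_1, ε, A#)
All input consumed in state q_1 with stack A#.

A#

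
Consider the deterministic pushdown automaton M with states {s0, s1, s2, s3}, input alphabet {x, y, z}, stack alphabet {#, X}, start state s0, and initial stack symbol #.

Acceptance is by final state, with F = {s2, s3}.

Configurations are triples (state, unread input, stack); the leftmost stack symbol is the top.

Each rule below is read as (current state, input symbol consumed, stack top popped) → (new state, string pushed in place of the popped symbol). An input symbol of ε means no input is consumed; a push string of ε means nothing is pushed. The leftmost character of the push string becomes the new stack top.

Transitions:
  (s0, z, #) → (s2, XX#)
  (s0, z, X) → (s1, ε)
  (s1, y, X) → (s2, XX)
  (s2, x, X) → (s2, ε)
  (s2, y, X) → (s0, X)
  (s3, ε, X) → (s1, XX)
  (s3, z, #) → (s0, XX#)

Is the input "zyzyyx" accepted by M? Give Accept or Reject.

(s0, zyzyyx, #)
  read z, top #: go to s2, push XX# → (s2, yzyyx, XX#)
  read y, top X: go to s0, push X → (s0, zyyx, XX#)
  read z, top X: go to s1, push ε → (s1, yyx, X#)
  read y, top X: go to s2, push XX → (s2, yx, XX#)
  read y, top X: go to s0, push X → (s0, x, XX#)
No transition applies at (s0, x, XX#); input not fully consumed.

Reject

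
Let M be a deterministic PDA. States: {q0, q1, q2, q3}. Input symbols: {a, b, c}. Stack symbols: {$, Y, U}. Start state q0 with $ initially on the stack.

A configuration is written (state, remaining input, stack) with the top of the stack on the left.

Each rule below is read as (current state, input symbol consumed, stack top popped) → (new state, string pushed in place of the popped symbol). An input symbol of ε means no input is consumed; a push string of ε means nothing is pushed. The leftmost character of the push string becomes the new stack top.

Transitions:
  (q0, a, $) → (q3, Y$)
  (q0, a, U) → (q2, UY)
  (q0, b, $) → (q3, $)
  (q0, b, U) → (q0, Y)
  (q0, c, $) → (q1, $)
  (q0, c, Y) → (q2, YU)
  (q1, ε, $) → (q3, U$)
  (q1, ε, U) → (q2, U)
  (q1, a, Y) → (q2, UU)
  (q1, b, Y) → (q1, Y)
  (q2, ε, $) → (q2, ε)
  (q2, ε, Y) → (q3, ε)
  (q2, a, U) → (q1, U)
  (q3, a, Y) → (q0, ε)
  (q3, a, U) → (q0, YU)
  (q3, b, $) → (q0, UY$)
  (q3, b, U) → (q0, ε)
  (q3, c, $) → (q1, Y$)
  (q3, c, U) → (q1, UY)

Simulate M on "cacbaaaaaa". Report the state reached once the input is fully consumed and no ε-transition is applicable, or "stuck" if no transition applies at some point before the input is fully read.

q2

(q0, cacbaaaaaa, $) ⊢ (q1, acbaaaaaa, $) ⊢ (q3, acbaaaaaa, U$) ⊢ (q0, cbaaaaaa, YU$) ⊢ (q2, baaaaaa, YUU$) ⊢ (q3, baaaaaa, UU$) ⊢ (q0, aaaaaa, U$) ⊢ (q2, aaaaa, UY$) ⊢ (q1, aaaa, UY$) ⊢ (q2, aaaa, UY$) ⊢ (q1, aaa, UY$) ⊢ (q2, aaa, UY$) ⊢ (q1, aa, UY$) ⊢ (q2, aa, UY$) ⊢ (q1, a, UY$) ⊢ (q2, a, UY$) ⊢ (q1, ε, UY$) ⊢ (q2, ε, UY$)
All input consumed; M is in state q2.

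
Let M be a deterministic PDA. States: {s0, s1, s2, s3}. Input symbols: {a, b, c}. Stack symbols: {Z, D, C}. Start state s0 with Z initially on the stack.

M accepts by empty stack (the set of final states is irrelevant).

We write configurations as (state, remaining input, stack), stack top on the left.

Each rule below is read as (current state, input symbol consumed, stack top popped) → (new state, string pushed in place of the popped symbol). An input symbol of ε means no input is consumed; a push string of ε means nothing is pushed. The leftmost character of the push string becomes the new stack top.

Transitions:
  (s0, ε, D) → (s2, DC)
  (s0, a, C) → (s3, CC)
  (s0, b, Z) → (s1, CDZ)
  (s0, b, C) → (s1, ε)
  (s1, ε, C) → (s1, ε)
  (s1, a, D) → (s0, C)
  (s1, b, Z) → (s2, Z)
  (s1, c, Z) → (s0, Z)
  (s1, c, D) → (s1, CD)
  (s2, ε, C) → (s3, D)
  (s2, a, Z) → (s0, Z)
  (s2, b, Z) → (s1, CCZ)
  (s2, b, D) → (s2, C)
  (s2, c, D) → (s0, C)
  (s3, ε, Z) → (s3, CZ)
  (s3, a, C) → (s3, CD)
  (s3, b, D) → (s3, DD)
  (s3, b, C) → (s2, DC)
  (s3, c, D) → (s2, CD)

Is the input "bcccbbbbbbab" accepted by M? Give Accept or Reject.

(s0, bcccbbbbbbab, Z)
  read b, top Z: go to s1, push CDZ → (s1, cccbbbbbbab, CDZ)
  ε-move, top C: go to s1, push ε → (s1, cccbbbbbbab, DZ)
  read c, top D: go to s1, push CD → (s1, ccbbbbbbab, CDZ)
  ε-move, top C: go to s1, push ε → (s1, ccbbbbbbab, DZ)
  read c, top D: go to s1, push CD → (s1, cbbbbbbab, CDZ)
  ε-move, top C: go to s1, push ε → (s1, cbbbbbbab, DZ)
  read c, top D: go to s1, push CD → (s1, bbbbbbab, CDZ)
  ε-move, top C: go to s1, push ε → (s1, bbbbbbab, DZ)
No transition applies at (s1, bbbbbbab, DZ); input not fully consumed.

Reject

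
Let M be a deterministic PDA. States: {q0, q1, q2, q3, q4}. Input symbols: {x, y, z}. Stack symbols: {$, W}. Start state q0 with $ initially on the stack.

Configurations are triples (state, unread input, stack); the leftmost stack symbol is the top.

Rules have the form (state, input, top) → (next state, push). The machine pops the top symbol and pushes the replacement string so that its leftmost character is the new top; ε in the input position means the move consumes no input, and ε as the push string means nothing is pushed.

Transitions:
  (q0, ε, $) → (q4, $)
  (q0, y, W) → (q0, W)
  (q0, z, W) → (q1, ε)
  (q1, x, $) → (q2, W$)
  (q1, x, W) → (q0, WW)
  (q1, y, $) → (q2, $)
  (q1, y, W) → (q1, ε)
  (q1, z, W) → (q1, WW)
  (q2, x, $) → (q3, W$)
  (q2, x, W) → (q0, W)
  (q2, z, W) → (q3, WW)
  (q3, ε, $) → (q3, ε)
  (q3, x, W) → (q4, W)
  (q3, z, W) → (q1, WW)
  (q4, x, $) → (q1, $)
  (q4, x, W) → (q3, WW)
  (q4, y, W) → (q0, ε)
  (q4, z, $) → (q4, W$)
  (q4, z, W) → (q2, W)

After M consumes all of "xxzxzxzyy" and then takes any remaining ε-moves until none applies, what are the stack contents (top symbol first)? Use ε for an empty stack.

$

(q0, xxzxzxzyy, $)
  ε-move, top $: go to q4, push $ → (q4, xxzxzxzyy, $)
  read x, top $: go to q1, push $ → (q1, xzxzxzyy, $)
  read x, top $: go to q2, push W$ → (q2, zxzxzyy, W$)
  read z, top W: go to q3, push WW → (q3, xzxzyy, WW$)
  read x, top W: go to q4, push W → (q4, zxzyy, WW$)
  read z, top W: go to q2, push W → (q2, xzyy, WW$)
  read x, top W: go to q0, push W → (q0, zyy, WW$)
  read z, top W: go to q1, push ε → (q1, yy, W$)
  read y, top W: go to q1, push ε → (q1, y, $)
  read y, top $: go to q2, push $ → (q2, ε, $)
All input consumed in state q2 with stack $.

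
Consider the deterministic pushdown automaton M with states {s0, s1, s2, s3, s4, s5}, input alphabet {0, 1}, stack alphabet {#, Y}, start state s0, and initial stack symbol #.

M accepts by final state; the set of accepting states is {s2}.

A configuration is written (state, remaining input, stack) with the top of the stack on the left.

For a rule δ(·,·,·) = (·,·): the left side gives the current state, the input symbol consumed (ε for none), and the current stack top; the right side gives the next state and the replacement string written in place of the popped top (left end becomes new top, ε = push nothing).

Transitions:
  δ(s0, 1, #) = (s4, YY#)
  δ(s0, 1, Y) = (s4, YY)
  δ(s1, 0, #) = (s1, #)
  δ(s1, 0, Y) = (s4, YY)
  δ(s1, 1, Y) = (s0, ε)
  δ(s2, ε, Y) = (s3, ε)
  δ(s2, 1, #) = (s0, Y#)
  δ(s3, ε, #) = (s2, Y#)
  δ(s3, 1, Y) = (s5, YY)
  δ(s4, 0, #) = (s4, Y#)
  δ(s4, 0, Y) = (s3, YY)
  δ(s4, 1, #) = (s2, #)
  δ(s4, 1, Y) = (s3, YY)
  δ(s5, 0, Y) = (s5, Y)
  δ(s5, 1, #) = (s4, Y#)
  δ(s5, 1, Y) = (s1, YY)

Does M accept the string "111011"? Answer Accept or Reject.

(s0, 111011, #)
  read 1, top #: go to s4, push YY# → (s4, 11011, YY#)
  read 1, top Y: go to s3, push YY → (s3, 1011, YYY#)
  read 1, top Y: go to s5, push YY → (s5, 011, YYYY#)
  read 0, top Y: go to s5, push Y → (s5, 11, YYYY#)
  read 1, top Y: go to s1, push YY → (s1, 1, YYYYY#)
  read 1, top Y: go to s0, push ε → (s0, ε, YYYY#)
All input consumed; state s0 ∉ F and no further ε-move applies.

Reject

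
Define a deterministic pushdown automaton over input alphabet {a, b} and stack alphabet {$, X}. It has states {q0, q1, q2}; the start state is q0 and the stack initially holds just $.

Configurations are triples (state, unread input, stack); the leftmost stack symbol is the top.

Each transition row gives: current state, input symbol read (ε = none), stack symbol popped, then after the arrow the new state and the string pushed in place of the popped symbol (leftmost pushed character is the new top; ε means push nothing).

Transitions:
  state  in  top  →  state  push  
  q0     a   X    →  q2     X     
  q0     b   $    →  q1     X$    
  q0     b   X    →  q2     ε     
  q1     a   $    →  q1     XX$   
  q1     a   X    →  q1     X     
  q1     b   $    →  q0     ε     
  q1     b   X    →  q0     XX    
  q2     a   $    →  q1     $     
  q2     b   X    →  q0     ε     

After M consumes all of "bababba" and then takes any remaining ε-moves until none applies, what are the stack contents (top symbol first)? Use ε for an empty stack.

$

(q0, bababba, $) ⊢ (q1, ababba, X$) ⊢ (q1, babba, X$) ⊢ (q0, abba, XX$) ⊢ (q2, bba, XX$) ⊢ (q0, ba, X$) ⊢ (q2, a, $) ⊢ (q1, ε, $)
All input consumed in state q1 with stack $.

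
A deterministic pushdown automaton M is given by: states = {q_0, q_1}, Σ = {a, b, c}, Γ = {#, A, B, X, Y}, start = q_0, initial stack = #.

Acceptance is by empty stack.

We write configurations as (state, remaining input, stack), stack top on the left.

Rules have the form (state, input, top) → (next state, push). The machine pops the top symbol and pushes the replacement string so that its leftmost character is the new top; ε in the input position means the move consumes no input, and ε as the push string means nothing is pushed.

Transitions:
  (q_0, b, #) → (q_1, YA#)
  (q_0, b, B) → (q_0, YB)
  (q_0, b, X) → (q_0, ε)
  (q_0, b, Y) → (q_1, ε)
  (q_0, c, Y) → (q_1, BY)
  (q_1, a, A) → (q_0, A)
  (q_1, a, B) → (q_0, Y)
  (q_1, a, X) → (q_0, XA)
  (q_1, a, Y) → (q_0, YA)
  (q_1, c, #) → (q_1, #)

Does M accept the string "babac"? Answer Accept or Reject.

Reject

(q_0, babac, #)
  read b, top #: go to q_1, push YA# → (q_1, abac, YA#)
  read a, top Y: go to q_0, push YA → (q_0, bac, YAA#)
  read b, top Y: go to q_1, push ε → (q_1, ac, AA#)
  read a, top A: go to q_0, push A → (q_0, c, AA#)
No transition applies at (q_0, c, AA#); input not fully consumed.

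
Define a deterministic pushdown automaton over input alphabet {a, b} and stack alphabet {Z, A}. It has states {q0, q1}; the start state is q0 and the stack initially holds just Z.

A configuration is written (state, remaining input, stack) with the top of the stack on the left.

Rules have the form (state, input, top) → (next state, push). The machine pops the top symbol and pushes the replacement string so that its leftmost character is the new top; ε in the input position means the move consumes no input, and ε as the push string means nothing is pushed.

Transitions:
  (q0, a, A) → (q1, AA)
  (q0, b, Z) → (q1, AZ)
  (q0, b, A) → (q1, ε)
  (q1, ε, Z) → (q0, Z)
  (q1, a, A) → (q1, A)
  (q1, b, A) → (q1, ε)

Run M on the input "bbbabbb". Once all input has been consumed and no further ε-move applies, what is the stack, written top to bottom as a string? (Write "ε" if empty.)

Z

(q0, bbbabbb, Z)
  read b, top Z: go to q1, push AZ → (q1, bbabbb, AZ)
  read b, top A: go to q1, push ε → (q1, babbb, Z)
  ε-move, top Z: go to q0, push Z → (q0, babbb, Z)
  read b, top Z: go to q1, push AZ → (q1, abbb, AZ)
  read a, top A: go to q1, push A → (q1, bbb, AZ)
  read b, top A: go to q1, push ε → (q1, bb, Z)
  ε-move, top Z: go to q0, push Z → (q0, bb, Z)
  read b, top Z: go to q1, push AZ → (q1, b, AZ)
  read b, top A: go to q1, push ε → (q1, ε, Z)
  ε-move, top Z: go to q0, push Z → (q0, ε, Z)
All input consumed in state q0 with stack Z.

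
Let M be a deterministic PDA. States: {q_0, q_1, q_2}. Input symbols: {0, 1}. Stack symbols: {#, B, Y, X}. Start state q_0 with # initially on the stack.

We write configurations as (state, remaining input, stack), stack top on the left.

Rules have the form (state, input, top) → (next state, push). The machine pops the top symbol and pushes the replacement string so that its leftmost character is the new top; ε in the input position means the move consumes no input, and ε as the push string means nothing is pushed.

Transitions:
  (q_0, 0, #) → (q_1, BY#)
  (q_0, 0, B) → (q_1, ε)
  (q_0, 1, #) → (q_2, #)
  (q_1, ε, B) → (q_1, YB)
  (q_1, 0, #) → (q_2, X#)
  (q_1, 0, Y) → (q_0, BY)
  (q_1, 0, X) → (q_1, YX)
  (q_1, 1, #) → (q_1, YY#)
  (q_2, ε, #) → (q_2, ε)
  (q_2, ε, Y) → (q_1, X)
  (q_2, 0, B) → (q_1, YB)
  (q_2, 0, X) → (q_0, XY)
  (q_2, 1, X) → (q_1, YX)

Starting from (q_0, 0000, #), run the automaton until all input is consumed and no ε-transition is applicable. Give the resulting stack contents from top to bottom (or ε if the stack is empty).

BYBY#

(q_0, 0000, #)
  read 0, top #: go to q_1, push BY# → (q_1, 000, BY#)
  ε-move, top B: go to q_1, push YB → (q_1, 000, YBY#)
  read 0, top Y: go to q_0, push BY → (q_0, 00, BYBY#)
  read 0, top B: go to q_1, push ε → (q_1, 0, YBY#)
  read 0, top Y: go to q_0, push BY → (q_0, ε, BYBY#)
All input consumed in state q_0 with stack BYBY#.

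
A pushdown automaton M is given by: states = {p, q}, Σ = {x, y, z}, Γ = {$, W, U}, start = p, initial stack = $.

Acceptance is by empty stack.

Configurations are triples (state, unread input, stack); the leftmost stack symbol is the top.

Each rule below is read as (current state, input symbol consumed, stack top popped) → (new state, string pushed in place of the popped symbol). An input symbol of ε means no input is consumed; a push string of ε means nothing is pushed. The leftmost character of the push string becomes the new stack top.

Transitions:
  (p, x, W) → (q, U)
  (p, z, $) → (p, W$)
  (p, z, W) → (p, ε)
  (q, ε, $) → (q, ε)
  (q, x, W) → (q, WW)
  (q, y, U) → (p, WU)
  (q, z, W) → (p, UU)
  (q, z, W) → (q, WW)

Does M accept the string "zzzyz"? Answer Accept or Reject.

No computation consumes all input and empties the stack.

Reject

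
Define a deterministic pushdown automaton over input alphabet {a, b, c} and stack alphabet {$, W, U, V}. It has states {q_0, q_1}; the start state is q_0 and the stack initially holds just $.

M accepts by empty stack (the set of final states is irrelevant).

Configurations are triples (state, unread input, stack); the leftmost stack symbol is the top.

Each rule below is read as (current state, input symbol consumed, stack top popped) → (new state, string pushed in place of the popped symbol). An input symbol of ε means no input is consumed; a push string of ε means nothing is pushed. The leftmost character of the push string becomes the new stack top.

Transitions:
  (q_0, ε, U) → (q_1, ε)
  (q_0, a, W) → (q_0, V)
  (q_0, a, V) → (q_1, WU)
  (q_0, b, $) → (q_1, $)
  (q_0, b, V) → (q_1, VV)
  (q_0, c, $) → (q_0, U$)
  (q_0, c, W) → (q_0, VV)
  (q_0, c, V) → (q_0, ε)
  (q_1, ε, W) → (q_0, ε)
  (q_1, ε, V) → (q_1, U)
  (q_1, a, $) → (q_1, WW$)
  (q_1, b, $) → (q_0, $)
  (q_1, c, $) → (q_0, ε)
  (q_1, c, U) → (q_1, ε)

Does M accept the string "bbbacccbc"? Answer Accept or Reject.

(q_0, bbbacccbc, $)
  read b, top $: go to q_1, push $ → (q_1, bbacccbc, $)
  read b, top $: go to q_0, push $ → (q_0, bacccbc, $)
  read b, top $: go to q_1, push $ → (q_1, acccbc, $)
  read a, top $: go to q_1, push WW$ → (q_1, cccbc, WW$)
  ε-move, top W: go to q_0, push ε → (q_0, cccbc, W$)
  read c, top W: go to q_0, push VV → (q_0, ccbc, VV$)
  read c, top V: go to q_0, push ε → (q_0, cbc, V$)
  read c, top V: go to q_0, push ε → (q_0, bc, $)
  read b, top $: go to q_1, push $ → (q_1, c, $)
  read c, top $: go to q_0, push ε → (q_0, ε, ε)
All input consumed and the stack is empty.

Accept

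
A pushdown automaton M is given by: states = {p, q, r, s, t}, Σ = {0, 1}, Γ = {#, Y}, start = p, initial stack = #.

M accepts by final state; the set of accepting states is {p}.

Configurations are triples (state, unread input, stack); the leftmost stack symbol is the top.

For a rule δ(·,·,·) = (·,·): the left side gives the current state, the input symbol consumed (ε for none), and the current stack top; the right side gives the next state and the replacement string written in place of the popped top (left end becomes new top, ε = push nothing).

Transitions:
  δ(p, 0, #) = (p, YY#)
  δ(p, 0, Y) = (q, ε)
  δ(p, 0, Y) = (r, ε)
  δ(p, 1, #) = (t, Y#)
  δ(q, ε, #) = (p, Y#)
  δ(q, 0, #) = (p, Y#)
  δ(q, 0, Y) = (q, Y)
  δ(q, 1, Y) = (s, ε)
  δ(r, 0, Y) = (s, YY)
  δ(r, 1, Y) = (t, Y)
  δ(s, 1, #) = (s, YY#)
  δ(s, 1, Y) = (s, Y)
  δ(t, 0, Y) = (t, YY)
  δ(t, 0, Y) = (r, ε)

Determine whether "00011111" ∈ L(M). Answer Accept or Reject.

Reject

No computation consumes all input and reaches a final state.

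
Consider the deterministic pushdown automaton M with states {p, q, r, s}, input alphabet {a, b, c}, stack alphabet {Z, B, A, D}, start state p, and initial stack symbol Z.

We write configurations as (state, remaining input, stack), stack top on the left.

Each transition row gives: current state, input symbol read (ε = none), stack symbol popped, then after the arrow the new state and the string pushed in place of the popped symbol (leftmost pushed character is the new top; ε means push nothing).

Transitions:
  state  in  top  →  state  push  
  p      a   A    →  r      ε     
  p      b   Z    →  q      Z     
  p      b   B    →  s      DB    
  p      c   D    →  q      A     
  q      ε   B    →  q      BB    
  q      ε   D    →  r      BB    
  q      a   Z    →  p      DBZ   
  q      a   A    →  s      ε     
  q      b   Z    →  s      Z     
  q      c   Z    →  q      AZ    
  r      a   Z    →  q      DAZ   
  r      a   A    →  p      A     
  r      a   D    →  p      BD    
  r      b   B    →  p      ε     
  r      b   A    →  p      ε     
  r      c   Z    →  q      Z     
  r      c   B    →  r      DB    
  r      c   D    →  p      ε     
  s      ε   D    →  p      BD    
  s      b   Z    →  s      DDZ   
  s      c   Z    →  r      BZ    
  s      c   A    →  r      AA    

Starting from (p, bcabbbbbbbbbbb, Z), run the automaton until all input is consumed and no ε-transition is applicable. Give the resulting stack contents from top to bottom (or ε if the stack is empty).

(p, bcabbbbbbbbbbb, Z) ⊢ (q, cabbbbbbbbbbb, Z) ⊢ (q, abbbbbbbbbbb, AZ) ⊢ (s, bbbbbbbbbbb, Z) ⊢ (s, bbbbbbbbbb, DDZ) ⊢ (p, bbbbbbbbbb, BDDZ) ⊢ (s, bbbbbbbbb, DBDDZ) ⊢ (p, bbbbbbbbb, BDBDDZ) ⊢ (s, bbbbbbbb, DBDBDDZ) ⊢ (p, bbbbbbbb, BDBDBDDZ) ⊢ (s, bbbbbbb, DBDBDBDDZ) ⊢ (p, bbbbbbb, BDBDBDBDDZ) ⊢ (s, bbbbbb, DBDBDBDBDDZ) ⊢ (p, bbbbbb, BDBDBDBDBDDZ) ⊢ (s, bbbbb, DBDBDBDBDBDDZ) ⊢ (p, bbbbb, BDBDBDBDBDBDDZ) ⊢ (s, bbbb, DBDBDBDBDBDBDDZ) ⊢ (p, bbbb, BDBDBDBDBDBDBDDZ) ⊢ (s, bbb, DBDBDBDBDBDBDBDDZ) ⊢ (p, bbb, BDBDBDBDBDBDBDBDDZ) ⊢ (s, bb, DBDBDBDBDBDBDBDBDDZ) ⊢ (p, bb, BDBDBDBDBDBDBDBDBDDZ) ⊢ (s, b, DBDBDBDBDBDBDBDBDBDDZ) ⊢ (p, b, BDBDBDBDBDBDBDBDBDBDDZ) ⊢ (s, ε, DBDBDBDBDBDBDBDBDBDBDDZ) ⊢ (p, ε, BDBDBDBDBDBDBDBDBDBDBDDZ)
All input consumed in state p with stack BDBDBDBDBDBDBDBDBDBDBDDZ.

BDBDBDBDBDBDBDBDBDBDBDDZ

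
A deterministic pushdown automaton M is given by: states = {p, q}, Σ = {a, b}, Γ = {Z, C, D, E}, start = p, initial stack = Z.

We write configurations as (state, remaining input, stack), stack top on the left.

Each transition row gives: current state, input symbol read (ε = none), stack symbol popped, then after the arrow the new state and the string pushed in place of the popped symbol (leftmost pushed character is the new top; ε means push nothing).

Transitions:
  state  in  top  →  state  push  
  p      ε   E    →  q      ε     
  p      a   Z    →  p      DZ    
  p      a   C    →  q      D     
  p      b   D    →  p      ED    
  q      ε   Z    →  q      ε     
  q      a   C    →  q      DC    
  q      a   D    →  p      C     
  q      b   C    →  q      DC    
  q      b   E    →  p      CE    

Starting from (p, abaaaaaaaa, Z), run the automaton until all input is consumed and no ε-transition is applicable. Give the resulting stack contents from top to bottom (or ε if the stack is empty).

(p, abaaaaaaaa, Z)
  read a, top Z: go to p, push DZ → (p, baaaaaaaa, DZ)
  read b, top D: go to p, push ED → (p, aaaaaaaa, EDZ)
  ε-move, top E: go to q, push ε → (q, aaaaaaaa, DZ)
  read a, top D: go to p, push C → (p, aaaaaaa, CZ)
  read a, top C: go to q, push D → (q, aaaaaa, DZ)
  read a, top D: go to p, push C → (p, aaaaa, CZ)
  read a, top C: go to q, push D → (q, aaaa, DZ)
  read a, top D: go to p, push C → (p, aaa, CZ)
  read a, top C: go to q, push D → (q, aa, DZ)
  read a, top D: go to p, push C → (p, a, CZ)
  read a, top C: go to q, push D → (q, ε, DZ)
All input consumed in state q with stack DZ.

DZ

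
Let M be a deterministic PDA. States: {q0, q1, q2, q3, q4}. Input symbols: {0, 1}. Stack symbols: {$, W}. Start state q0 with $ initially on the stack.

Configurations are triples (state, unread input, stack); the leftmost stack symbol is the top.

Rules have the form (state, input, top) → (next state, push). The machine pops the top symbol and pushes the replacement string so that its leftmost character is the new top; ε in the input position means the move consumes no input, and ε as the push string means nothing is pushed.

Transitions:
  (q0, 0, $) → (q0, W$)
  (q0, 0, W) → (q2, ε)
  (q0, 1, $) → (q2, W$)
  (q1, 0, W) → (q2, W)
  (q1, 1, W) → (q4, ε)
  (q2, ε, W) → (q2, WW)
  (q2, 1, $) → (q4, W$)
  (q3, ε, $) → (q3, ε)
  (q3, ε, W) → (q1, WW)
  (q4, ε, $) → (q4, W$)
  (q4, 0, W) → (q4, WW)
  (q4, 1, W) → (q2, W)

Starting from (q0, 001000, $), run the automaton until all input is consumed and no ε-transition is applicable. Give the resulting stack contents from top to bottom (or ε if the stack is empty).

(q0, 001000, $)
  read 0, top $: go to q0, push W$ → (q0, 01000, W$)
  read 0, top W: go to q2, push ε → (q2, 1000, $)
  read 1, top $: go to q4, push W$ → (q4, 000, W$)
  read 0, top W: go to q4, push WW → (q4, 00, WW$)
  read 0, top W: go to q4, push WW → (q4, 0, WWW$)
  read 0, top W: go to q4, push WW → (q4, ε, WWWW$)
All input consumed in state q4 with stack WWWW$.

WWWW$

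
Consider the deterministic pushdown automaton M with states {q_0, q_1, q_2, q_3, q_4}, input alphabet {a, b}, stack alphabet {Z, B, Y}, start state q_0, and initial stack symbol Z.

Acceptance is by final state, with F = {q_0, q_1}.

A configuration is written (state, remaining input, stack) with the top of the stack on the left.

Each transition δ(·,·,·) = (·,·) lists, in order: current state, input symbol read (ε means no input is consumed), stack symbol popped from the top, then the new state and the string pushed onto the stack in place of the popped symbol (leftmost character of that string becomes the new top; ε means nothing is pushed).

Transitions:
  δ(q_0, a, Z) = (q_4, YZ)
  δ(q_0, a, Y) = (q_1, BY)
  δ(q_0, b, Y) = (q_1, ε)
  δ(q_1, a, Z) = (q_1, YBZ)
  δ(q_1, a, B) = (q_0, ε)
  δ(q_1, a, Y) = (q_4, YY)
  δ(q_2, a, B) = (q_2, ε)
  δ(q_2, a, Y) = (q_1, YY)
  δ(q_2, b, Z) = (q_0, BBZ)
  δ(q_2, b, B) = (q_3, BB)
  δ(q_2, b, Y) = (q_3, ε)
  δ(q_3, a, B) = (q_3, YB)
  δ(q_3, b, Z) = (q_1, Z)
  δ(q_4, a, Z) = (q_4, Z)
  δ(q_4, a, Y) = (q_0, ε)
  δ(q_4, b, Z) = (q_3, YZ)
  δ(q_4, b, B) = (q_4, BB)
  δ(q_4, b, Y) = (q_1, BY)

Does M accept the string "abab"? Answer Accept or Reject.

(q_0, abab, Z) ⊢ (q_4, bab, YZ) ⊢ (q_1, ab, BYZ) ⊢ (q_0, b, YZ) ⊢ (q_1, ε, Z)
All input consumed; state q_1 ∈ F.

Accept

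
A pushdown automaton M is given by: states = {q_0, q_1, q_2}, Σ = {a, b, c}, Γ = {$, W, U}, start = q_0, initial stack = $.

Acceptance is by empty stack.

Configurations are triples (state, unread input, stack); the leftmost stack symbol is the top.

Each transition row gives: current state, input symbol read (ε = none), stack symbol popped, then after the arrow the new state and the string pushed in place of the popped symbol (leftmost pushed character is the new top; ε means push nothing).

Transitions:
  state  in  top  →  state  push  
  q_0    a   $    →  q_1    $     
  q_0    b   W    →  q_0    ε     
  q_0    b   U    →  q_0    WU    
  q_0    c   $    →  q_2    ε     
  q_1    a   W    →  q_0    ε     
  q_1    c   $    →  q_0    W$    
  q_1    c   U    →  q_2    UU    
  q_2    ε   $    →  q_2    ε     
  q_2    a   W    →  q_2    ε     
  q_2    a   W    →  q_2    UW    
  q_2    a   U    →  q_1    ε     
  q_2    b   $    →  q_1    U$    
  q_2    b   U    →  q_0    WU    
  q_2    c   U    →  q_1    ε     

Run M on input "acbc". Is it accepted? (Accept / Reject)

One accepting computation: (q_0, acbc, $) ⊢ (q_1, cbc, $) ⊢ (q_0, bc, W$) ⊢ (q_0, c, $) ⊢ (q_2, ε, ε)
All input consumed and the stack is empty.

Accept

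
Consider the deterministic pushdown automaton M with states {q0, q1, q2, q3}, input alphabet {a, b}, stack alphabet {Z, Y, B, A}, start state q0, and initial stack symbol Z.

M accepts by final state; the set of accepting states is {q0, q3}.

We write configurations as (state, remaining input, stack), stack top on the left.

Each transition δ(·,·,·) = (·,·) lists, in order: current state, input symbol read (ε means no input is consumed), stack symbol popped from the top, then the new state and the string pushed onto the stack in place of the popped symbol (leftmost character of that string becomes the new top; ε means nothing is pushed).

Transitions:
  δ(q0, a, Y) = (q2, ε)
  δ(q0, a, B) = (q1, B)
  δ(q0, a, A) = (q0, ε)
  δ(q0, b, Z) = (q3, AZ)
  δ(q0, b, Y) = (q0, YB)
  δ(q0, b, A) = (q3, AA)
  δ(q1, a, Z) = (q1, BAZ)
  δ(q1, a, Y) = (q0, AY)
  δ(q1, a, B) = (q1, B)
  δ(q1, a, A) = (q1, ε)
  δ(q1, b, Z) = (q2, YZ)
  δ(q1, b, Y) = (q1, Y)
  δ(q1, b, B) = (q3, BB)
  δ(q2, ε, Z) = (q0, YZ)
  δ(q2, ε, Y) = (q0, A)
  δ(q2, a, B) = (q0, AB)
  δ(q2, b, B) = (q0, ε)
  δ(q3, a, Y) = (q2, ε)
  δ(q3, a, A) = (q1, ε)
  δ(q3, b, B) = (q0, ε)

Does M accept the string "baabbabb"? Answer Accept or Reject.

(q0, baabbabb, Z) ⊢ (q3, aabbabb, AZ) ⊢ (q1, abbabb, Z) ⊢ (q1, bbabb, BAZ) ⊢ (q3, babb, BBAZ) ⊢ (q0, abb, BAZ) ⊢ (q1, bb, BAZ) ⊢ (q3, b, BBAZ) ⊢ (q0, ε, BAZ)
All input consumed; state q0 ∈ F.

Accept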